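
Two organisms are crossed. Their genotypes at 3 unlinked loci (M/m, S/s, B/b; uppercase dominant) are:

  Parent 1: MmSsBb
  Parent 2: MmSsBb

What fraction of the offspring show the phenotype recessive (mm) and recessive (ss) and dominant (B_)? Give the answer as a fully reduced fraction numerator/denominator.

MmSsBb gametes: MSB×1, MSb×1, MsB×1, Msb×1, mSB×1, mSb×1, msB×1, msb×1
MmSsBb gametes: MSB×1, MSb×1, MsB×1, Msb×1, mSB×1, mSb×1, msB×1, msb×1
MmSsBb×MmSsBb grid (8·8=64): MMSSBB=1 MMSSBb=2 MMSSbb=1 MMSsBB=2 MMSsBb=4 MMSsbb=2 MMssBB=1 MMssBb=2 MMssbb=1 MmSSBB=2 MmSSBb=4 MmSSbb=2 MmSsBB=4 MmSsBb=8 MmSsbb=4 MmssBB=2 MmssBb=4 Mmssbb=2 mmSSBB=1 mmSSBb=2 mmSSbb=1 mmSsBB=2 mmSsBb=4 mmSsbb=2 mmssBB=1 mmssBb=2 mmssbb=1
mm ss B_ hits 3/64; gcd=1; 3÷1/64÷1 = 3/64

P(mm ss B_) = 3/64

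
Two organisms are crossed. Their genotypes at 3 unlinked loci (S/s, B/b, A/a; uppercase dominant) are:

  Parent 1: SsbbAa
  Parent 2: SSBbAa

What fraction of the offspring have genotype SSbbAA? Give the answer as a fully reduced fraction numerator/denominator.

P(SSbbAA) = 1/16

SsbbAa gametes: SbA×2, Sba×2, sbA×2, sba×2
SSBbAa gametes: SBA×2, SBa×2, SbA×2, Sba×2
SsbbAa×SSBbAa grid (8·8=64): SSBbAA=4 SSBbAa=8 SSBbaa=4 SSbbAA=4 SSbbAa=8 SSbbaa=4 SsBbAA=4 SsBbAa=8 SsBbaa=4 SsbbAA=4 SsbbAa=8 Ssbbaa=4
SSbbAA hits 4/64; gcd=4; 4÷4/64÷4 = 1/16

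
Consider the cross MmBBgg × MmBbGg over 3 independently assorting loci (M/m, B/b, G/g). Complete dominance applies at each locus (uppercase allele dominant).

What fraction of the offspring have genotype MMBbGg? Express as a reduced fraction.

MmBBgg gametes: MBg×4, mBg×4
MmBbGg gametes: MBG×1, MBg×1, MbG×1, Mbg×1, mBG×1, mBg×1, mbG×1, mbg×1
MmBBgg×MmBbGg grid (8·8=64): MMBBGg=4 MMBBgg=4 MMBbGg=4 MMBbgg=4 MmBBGg=8 MmBBgg=8 MmBbGg=8 MmBbgg=8 mmBBGg=4 mmBBgg=4 mmBbGg=4 mmBbgg=4
MMBbGg hits 4/64; gcd=4; 4÷4/64÷4 = 1/16

P(MMBbGg) = 1/16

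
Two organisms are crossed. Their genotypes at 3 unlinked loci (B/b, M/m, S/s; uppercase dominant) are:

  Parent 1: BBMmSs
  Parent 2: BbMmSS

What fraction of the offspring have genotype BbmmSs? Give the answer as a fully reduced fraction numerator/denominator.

BBMmSs gametes: BMS×2, BMs×2, BmS×2, Bms×2
BbMmSS gametes: BMS×2, BmS×2, bMS×2, bmS×2
BBMmSs×BbMmSS grid (8·8=64): BBMMSS=4 BBMMSs=4 BBMmSS=8 BBMmSs=8 BBmmSS=4 BBmmSs=4 BbMMSS=4 BbMMSs=4 BbMmSS=8 BbMmSs=8 BbmmSS=4 BbmmSs=4
BbmmSs hits 4/64; gcd=4; 4÷4/64÷4 = 1/16

P(BbmmSs) = 1/16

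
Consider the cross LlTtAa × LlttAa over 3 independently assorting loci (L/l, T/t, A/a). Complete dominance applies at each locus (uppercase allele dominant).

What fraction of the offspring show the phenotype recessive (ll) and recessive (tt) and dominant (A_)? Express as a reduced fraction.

LlTtAa gametes: LTA×1, LTa×1, LtA×1, Lta×1, lTA×1, lTa×1, ltA×1, lta×1
LlttAa gametes: LtA×2, Lta×2, ltA×2, lta×2
LlTtAa×LlttAa grid (8·8=64): LLTtAA=2 LLTtAa=4 LLTtaa=2 LLttAA=2 LLttAa=4 LLttaa=2 LlTtAA=4 LlTtAa=8 LlTtaa=4 LlttAA=4 LlttAa=8 Llttaa=4 llTtAA=2 llTtAa=4 llTtaa=2 llttAA=2 llttAa=4 llttaa=2
ll tt A_ hits 6/64; gcd=2; 6÷2/64÷2 = 3/32

P(ll tt A_) = 3/32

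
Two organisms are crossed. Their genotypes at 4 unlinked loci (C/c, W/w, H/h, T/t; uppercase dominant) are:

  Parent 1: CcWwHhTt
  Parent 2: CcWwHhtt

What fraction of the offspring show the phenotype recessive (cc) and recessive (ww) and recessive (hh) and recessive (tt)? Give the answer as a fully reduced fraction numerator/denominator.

CcWwHhTt gametes: CWHT×1, CWHt×1, CWhT×1, CWht×1, CwHT×1, CwHt×1, CwhT×1, Cwht×1, cWHT×1, cWHt×1, cWhT×1, cWht×1, cwHT×1, cwHt×1, cwhT×1, cwht×1
CcWwHhtt gametes: CWHt×2, CWht×2, CwHt×2, Cwht×2, cWHt×2, cWht×2, cwHt×2, cwht×2
CcWwHhTt×CcWwHhtt grid (16·16=256): CCWWHHTt=2 CCWWHHtt=2 CCWWHhTt=4 CCWWHhtt=4 CCWWhhTt=2 CCWWhhtt=2 CCWwHHTt=4 CCWwHHtt=4 CCWwHhTt=8 CCWwHhtt=8 CCWwhhTt=4 CCWwhhtt=4 CCwwHHTt=2 CCwwHHtt=2 CCwwHhTt=4 CCwwHhtt=4 CCwwhhTt=2 CCwwhhtt=2 CcWWHHTt=4 CcWWHHtt=4 CcWWHhTt=8 CcWWHhtt=8 CcWWhhTt=4 CcWWhhtt=4 CcWwHHTt=8 CcWwHHtt=8 CcWwHhTt=16 CcWwHhtt=16 CcWwhhTt=8 CcWwhhtt=8 CcwwHHTt=4 CcwwHHtt=4 CcwwHhTt=8 CcwwHhtt=8 CcwwhhTt=4 Ccwwhhtt=4 ccWWHHTt=2 ccWWHHtt=2 ccWWHhTt=4 ccWWHhtt=4 ccWWhhTt=2 ccWWhhtt=2 ccWwHHTt=4 ccWwHHtt=4 ccWwHhTt=8 ccWwHhtt=8 ccWwhhTt=4 ccWwhhtt=4 ccwwHHTt=2 ccwwHHtt=2 ccwwHhTt=4 ccwwHhtt=4 ccwwhhTt=2 ccwwhhtt=2
cc ww hh tt hits 2/256; gcd=2; 2÷2/256÷2 = 1/128

P(cc ww hh tt) = 1/128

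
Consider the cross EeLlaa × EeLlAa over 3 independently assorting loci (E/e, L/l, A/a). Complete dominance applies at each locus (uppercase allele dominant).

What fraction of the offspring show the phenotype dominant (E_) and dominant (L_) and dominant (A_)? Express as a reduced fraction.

EeLlaa gametes: ELa×2, Ela×2, eLa×2, ela×2
EeLlAa gametes: ELA×1, ELa×1, ElA×1, Ela×1, eLA×1, eLa×1, elA×1, ela×1
EeLlaa×EeLlAa grid (8·8=64): EELLAa=2 EELLaa=2 EELlAa=4 EELlaa=4 EEllAa=2 EEllaa=2 EeLLAa=4 EeLLaa=4 EeLlAa=8 EeLlaa=8 EellAa=4 Eellaa=4 eeLLAa=2 eeLLaa=2 eeLlAa=4 eeLlaa=4 eellAa=2 eellaa=2
E_ L_ A_ hits 18/64; gcd=2; 18÷2/64÷2 = 9/32

P(E_ L_ A_) = 9/32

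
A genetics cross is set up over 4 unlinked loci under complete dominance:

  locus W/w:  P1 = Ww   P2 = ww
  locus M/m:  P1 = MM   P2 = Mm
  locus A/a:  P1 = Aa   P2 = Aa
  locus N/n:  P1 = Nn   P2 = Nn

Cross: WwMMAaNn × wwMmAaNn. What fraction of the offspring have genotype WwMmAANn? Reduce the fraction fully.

WwMMAaNn gametes: WMAN×2, WMAn×2, WMaN×2, WMan×2, wMAN×2, wMAn×2, wMaN×2, wMan×2
wwMmAaNn gametes: wMAN×2, wMAn×2, wMaN×2, wMan×2, wmAN×2, wmAn×2, wmaN×2, wman×2
WwMMAaNn×wwMmAaNn grid (16·16=256): WwMMAANN=4 WwMMAANn=8 WwMMAAnn=4 WwMMAaNN=8 WwMMAaNn=16 WwMMAann=8 WwMMaaNN=4 WwMMaaNn=8 WwMMaann=4 WwMmAANN=4 WwMmAANn=8 WwMmAAnn=4 WwMmAaNN=8 WwMmAaNn=16 WwMmAann=8 WwMmaaNN=4 WwMmaaNn=8 WwMmaann=4 wwMMAANN=4 wwMMAANn=8 wwMMAAnn=4 wwMMAaNN=8 wwMMAaNn=16 wwMMAann=8 wwMMaaNN=4 wwMMaaNn=8 wwMMaann=4 wwMmAANN=4 wwMmAANn=8 wwMmAAnn=4 wwMmAaNN=8 wwMmAaNn=16 wwMmAann=8 wwMmaaNN=4 wwMmaaNn=8 wwMmaann=4
WwMmAANn hits 8/256; gcd=8; 8÷8/256÷8 = 1/32

P(WwMmAANn) = 1/32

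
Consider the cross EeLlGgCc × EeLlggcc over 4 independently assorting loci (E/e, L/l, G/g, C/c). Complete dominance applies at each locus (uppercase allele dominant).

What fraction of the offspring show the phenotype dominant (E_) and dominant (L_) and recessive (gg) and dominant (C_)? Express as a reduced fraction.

P(E_ L_ gg C_) = 9/64

EeLlGgCc gametes: ELGC×1, ELGc×1, ELgC×1, ELgc×1, ElGC×1, ElGc×1, ElgC×1, Elgc×1, eLGC×1, eLGc×1, eLgC×1, eLgc×1, elGC×1, elGc×1, elgC×1, elgc×1
EeLlggcc gametes: ELgc×4, Elgc×4, eLgc×4, elgc×4
EeLlGgCc×EeLlggcc grid (16·16=256): EELLGgCc=4 EELLGgcc=4 EELLggCc=4 EELLggcc=4 EELlGgCc=8 EELlGgcc=8 EELlggCc=8 EELlggcc=8 EEllGgCc=4 EEllGgcc=4 EEllggCc=4 EEllggcc=4 EeLLGgCc=8 EeLLGgcc=8 EeLLggCc=8 EeLLggcc=8 EeLlGgCc=16 EeLlGgcc=16 EeLlggCc=16 EeLlggcc=16 EellGgCc=8 EellGgcc=8 EellggCc=8 Eellggcc=8 eeLLGgCc=4 eeLLGgcc=4 eeLLggCc=4 eeLLggcc=4 eeLlGgCc=8 eeLlGgcc=8 eeLlggCc=8 eeLlggcc=8 eellGgCc=4 eellGgcc=4 eellggCc=4 eellggcc=4
E_ L_ gg C_ hits 36/256; gcd=4; 36÷4/256÷4 = 9/64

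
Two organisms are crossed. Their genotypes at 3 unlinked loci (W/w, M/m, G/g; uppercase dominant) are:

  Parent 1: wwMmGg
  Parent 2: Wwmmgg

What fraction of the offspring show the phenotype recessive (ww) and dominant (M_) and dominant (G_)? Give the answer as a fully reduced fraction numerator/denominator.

wwMmGg gametes: wMG×2, wMg×2, wmG×2, wmg×2
Wwmmgg gametes: Wmg×4, wmg×4
wwMmGg×Wwmmgg grid (8·8=64): WwMmGg=8 WwMmgg=8 WwmmGg=8 Wwmmgg=8 wwMmGg=8 wwMmgg=8 wwmmGg=8 wwmmgg=8
ww M_ G_ hits 8/64; gcd=8; 8÷8/64÷8 = 1/8

P(ww M_ G_) = 1/8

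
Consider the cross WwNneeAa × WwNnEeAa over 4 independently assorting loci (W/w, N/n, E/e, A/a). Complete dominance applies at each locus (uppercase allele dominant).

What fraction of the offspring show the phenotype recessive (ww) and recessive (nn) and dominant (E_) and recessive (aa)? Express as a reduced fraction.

WwNneeAa gametes: WNeA×2, WNea×2, WneA×2, Wnea×2, wNeA×2, wNea×2, wneA×2, wnea×2
WwNnEeAa gametes: WNEA×1, WNEa×1, WNeA×1, WNea×1, WnEA×1, WnEa×1, WneA×1, Wnea×1, wNEA×1, wNEa×1, wNeA×1, wNea×1, wnEA×1, wnEa×1, wneA×1, wnea×1
WwNneeAa×WwNnEeAa grid (16·16=256): WWNNEeAA=2 WWNNEeAa=4 WWNNEeaa=2 WWNNeeAA=2 WWNNeeAa=4 WWNNeeaa=2 WWNnEeAA=4 WWNnEeAa=8 WWNnEeaa=4 WWNneeAA=4 WWNneeAa=8 WWNneeaa=4 WWnnEeAA=2 WWnnEeAa=4 WWnnEeaa=2 WWnneeAA=2 WWnneeAa=4 WWnneeaa=2 WwNNEeAA=4 WwNNEeAa=8 WwNNEeaa=4 WwNNeeAA=4 WwNNeeAa=8 WwNNeeaa=4 WwNnEeAA=8 WwNnEeAa=16 WwNnEeaa=8 WwNneeAA=8 WwNneeAa=16 WwNneeaa=8 WwnnEeAA=4 WwnnEeAa=8 WwnnEeaa=4 WwnneeAA=4 WwnneeAa=8 Wwnneeaa=4 wwNNEeAA=2 wwNNEeAa=4 wwNNEeaa=2 wwNNeeAA=2 wwNNeeAa=4 wwNNeeaa=2 wwNnEeAA=4 wwNnEeAa=8 wwNnEeaa=4 wwNneeAA=4 wwNneeAa=8 wwNneeaa=4 wwnnEeAA=2 wwnnEeAa=4 wwnnEeaa=2 wwnneeAA=2 wwnneeAa=4 wwnneeaa=2
ww nn E_ aa hits 2/256; gcd=2; 2÷2/256÷2 = 1/128

P(ww nn E_ aa) = 1/128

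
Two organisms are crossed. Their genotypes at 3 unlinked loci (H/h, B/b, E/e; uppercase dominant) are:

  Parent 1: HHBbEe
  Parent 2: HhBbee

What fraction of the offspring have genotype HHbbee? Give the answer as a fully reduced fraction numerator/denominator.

HHBbEe gametes: HBE×2, HBe×2, HbE×2, Hbe×2
HhBbee gametes: HBe×2, Hbe×2, hBe×2, hbe×2
HHBbEe×HhBbee grid (8·8=64): HHBBEe=4 HHBBee=4 HHBbEe=8 HHBbee=8 HHbbEe=4 HHbbee=4 HhBBEe=4 HhBBee=4 HhBbEe=8 HhBbee=8 HhbbEe=4 Hhbbee=4
HHbbee hits 4/64; gcd=4; 4÷4/64÷4 = 1/16

P(HHbbee) = 1/16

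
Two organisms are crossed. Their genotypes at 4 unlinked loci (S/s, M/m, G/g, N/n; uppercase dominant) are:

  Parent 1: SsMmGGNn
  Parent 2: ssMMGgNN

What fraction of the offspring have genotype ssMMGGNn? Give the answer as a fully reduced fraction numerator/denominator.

P(ssMMGGNn) = 1/16

SsMmGGNn gametes: SMGN×2, SMGn×2, SmGN×2, SmGn×2, sMGN×2, sMGn×2, smGN×2, smGn×2
ssMMGgNN gametes: sMGN×8, sMgN×8
SsMmGGNn×ssMMGgNN grid (16·16=256): SsMMGGNN=16 SsMMGGNn=16 SsMMGgNN=16 SsMMGgNn=16 SsMmGGNN=16 SsMmGGNn=16 SsMmGgNN=16 SsMmGgNn=16 ssMMGGNN=16 ssMMGGNn=16 ssMMGgNN=16 ssMMGgNn=16 ssMmGGNN=16 ssMmGGNn=16 ssMmGgNN=16 ssMmGgNn=16
ssMMGGNn hits 16/256; gcd=16; 16÷16/256÷16 = 1/16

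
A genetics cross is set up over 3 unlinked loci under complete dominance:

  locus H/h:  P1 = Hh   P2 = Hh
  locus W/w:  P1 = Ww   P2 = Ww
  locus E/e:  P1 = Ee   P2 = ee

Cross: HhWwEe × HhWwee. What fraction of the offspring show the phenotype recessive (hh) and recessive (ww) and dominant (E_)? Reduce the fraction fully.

HhWwEe gametes: HWE×1, HWe×1, HwE×1, Hwe×1, hWE×1, hWe×1, hwE×1, hwe×1
HhWwee gametes: HWe×2, Hwe×2, hWe×2, hwe×2
HhWwEe×HhWwee grid (8·8=64): HHWWEe=2 HHWWee=2 HHWwEe=4 HHWwee=4 HHwwEe=2 HHwwee=2 HhWWEe=4 HhWWee=4 HhWwEe=8 HhWwee=8 HhwwEe=4 Hhwwee=4 hhWWEe=2 hhWWee=2 hhWwEe=4 hhWwee=4 hhwwEe=2 hhwwee=2
hh ww E_ hits 2/64; gcd=2; 2÷2/64÷2 = 1/32

P(hh ww E_) = 1/32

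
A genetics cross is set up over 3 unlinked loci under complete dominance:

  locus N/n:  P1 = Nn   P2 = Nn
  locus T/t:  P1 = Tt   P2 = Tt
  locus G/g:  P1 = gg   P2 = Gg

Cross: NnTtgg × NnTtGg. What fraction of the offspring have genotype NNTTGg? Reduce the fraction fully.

P(NNTTGg) = 1/32

NnTtgg gametes: NTg×2, Ntg×2, nTg×2, ntg×2
NnTtGg gametes: NTG×1, NTg×1, NtG×1, Ntg×1, nTG×1, nTg×1, ntG×1, ntg×1
NnTtgg×NnTtGg grid (8·8=64): NNTTGg=2 NNTTgg=2 NNTtGg=4 NNTtgg=4 NNttGg=2 NNttgg=2 NnTTGg=4 NnTTgg=4 NnTtGg=8 NnTtgg=8 NnttGg=4 Nnttgg=4 nnTTGg=2 nnTTgg=2 nnTtGg=4 nnTtgg=4 nnttGg=2 nnttgg=2
NNTTGg hits 2/64; gcd=2; 2÷2/64÷2 = 1/32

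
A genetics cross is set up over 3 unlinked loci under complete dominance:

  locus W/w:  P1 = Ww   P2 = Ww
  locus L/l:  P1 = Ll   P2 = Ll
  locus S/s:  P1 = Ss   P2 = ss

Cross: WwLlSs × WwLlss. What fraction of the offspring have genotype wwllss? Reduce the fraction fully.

WwLlSs gametes: WLS×1, WLs×1, WlS×1, Wls×1, wLS×1, wLs×1, wlS×1, wls×1
WwLlss gametes: WLs×2, Wls×2, wLs×2, wls×2
WwLlSs×WwLlss grid (8·8=64): WWLLSs=2 WWLLss=2 WWLlSs=4 WWLlss=4 WWllSs=2 WWllss=2 WwLLSs=4 WwLLss=4 WwLlSs=8 WwLlss=8 WwllSs=4 Wwllss=4 wwLLSs=2 wwLLss=2 wwLlSs=4 wwLlss=4 wwllSs=2 wwllss=2
wwllss hits 2/64; gcd=2; 2÷2/64÷2 = 1/32

P(wwllss) = 1/32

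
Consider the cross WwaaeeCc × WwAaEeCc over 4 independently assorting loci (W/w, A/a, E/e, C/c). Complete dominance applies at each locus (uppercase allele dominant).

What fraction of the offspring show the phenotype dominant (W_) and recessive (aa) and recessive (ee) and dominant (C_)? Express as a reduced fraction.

WwaaeeCc gametes: WaeC×4, Waec×4, waeC×4, waec×4
WwAaEeCc gametes: WAEC×1, WAEc×1, WAeC×1, WAec×1, WaEC×1, WaEc×1, WaeC×1, Waec×1, wAEC×1, wAEc×1, wAeC×1, wAec×1, waEC×1, waEc×1, waeC×1, waec×1
WwaaeeCc×WwAaEeCc grid (16·16=256): WWAaEeCC=4 WWAaEeCc=8 WWAaEecc=4 WWAaeeCC=4 WWAaeeCc=8 WWAaeecc=4 WWaaEeCC=4 WWaaEeCc=8 WWaaEecc=4 WWaaeeCC=4 WWaaeeCc=8 WWaaeecc=4 WwAaEeCC=8 WwAaEeCc=16 WwAaEecc=8 WwAaeeCC=8 WwAaeeCc=16 WwAaeecc=8 WwaaEeCC=8 WwaaEeCc=16 WwaaEecc=8 WwaaeeCC=8 WwaaeeCc=16 Wwaaeecc=8 wwAaEeCC=4 wwAaEeCc=8 wwAaEecc=4 wwAaeeCC=4 wwAaeeCc=8 wwAaeecc=4 wwaaEeCC=4 wwaaEeCc=8 wwaaEecc=4 wwaaeeCC=4 wwaaeeCc=8 wwaaeecc=4
W_ aa ee C_ hits 36/256; gcd=4; 36÷4/256÷4 = 9/64

P(W_ aa ee C_) = 9/64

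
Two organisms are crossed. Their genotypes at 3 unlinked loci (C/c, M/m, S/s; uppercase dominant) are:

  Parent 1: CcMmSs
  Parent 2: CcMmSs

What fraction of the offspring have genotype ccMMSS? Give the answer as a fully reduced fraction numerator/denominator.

P(ccMMSS) = 1/64

CcMmSs gametes: CMS×1, CMs×1, CmS×1, Cms×1, cMS×1, cMs×1, cmS×1, cms×1
CcMmSs gametes: CMS×1, CMs×1, CmS×1, Cms×1, cMS×1, cMs×1, cmS×1, cms×1
CcMmSs×CcMmSs grid (8·8=64): CCMMSS=1 CCMMSs=2 CCMMss=1 CCMmSS=2 CCMmSs=4 CCMmss=2 CCmmSS=1 CCmmSs=2 CCmmss=1 CcMMSS=2 CcMMSs=4 CcMMss=2 CcMmSS=4 CcMmSs=8 CcMmss=4 CcmmSS=2 CcmmSs=4 Ccmmss=2 ccMMSS=1 ccMMSs=2 ccMMss=1 ccMmSS=2 ccMmSs=4 ccMmss=2 ccmmSS=1 ccmmSs=2 ccmmss=1
ccMMSS hits 1/64; gcd=1; 1÷1/64÷1 = 1/64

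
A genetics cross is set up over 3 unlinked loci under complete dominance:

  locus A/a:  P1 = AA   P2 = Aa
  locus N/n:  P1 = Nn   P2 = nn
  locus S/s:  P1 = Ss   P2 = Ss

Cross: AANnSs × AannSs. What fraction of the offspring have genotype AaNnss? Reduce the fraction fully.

AANnSs gametes: ANS×2, ANs×2, AnS×2, Ans×2
AannSs gametes: AnS×2, Ans×2, anS×2, ans×2
AANnSs×AannSs grid (8·8=64): AANnSS=4 AANnSs=8 AANnss=4 AAnnSS=4 AAnnSs=8 AAnnss=4 AaNnSS=4 AaNnSs=8 AaNnss=4 AannSS=4 AannSs=8 Aannss=4
AaNnss hits 4/64; gcd=4; 4÷4/64÷4 = 1/16

P(AaNnss) = 1/16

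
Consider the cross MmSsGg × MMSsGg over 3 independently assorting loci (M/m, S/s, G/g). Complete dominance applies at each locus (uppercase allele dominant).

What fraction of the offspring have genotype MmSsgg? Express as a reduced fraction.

MmSsGg gametes: MSG×1, MSg×1, MsG×1, Msg×1, mSG×1, mSg×1, msG×1, msg×1
MMSsGg gametes: MSG×2, MSg×2, MsG×2, Msg×2
MmSsGg×MMSsGg grid (8·8=64): MMSSGG=2 MMSSGg=4 MMSSgg=2 MMSsGG=4 MMSsGg=8 MMSsgg=4 MMssGG=2 MMssGg=4 MMssgg=2 MmSSGG=2 MmSSGg=4 MmSSgg=2 MmSsGG=4 MmSsGg=8 MmSsgg=4 MmssGG=2 MmssGg=4 Mmssgg=2
MmSsgg hits 4/64; gcd=4; 4÷4/64÷4 = 1/16

P(MmSsgg) = 1/16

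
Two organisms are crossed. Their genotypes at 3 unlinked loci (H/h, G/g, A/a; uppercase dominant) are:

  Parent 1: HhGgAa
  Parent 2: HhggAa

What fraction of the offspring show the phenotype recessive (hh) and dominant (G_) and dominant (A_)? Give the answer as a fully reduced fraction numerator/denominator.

HhGgAa gametes: HGA×1, HGa×1, HgA×1, Hga×1, hGA×1, hGa×1, hgA×1, hga×1
HhggAa gametes: HgA×2, Hga×2, hgA×2, hga×2
HhGgAa×HhggAa grid (8·8=64): HHGgAA=2 HHGgAa=4 HHGgaa=2 HHggAA=2 HHggAa=4 HHggaa=2 HhGgAA=4 HhGgAa=8 HhGgaa=4 HhggAA=4 HhggAa=8 Hhggaa=4 hhGgAA=2 hhGgAa=4 hhGgaa=2 hhggAA=2 hhggAa=4 hhggaa=2
hh G_ A_ hits 6/64; gcd=2; 6÷2/64÷2 = 3/32

P(hh G_ A_) = 3/32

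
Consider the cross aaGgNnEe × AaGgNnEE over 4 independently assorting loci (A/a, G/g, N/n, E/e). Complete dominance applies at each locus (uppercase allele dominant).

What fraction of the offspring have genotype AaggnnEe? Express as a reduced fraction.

aaGgNnEe gametes: aGNE×2, aGNe×2, aGnE×2, aGne×2, agNE×2, agNe×2, agnE×2, agne×2
AaGgNnEE gametes: AGNE×2, AGnE×2, AgNE×2, AgnE×2, aGNE×2, aGnE×2, agNE×2, agnE×2
aaGgNnEe×AaGgNnEE grid (16·16=256): AaGGNNEE=4 AaGGNNEe=4 AaGGNnEE=8 AaGGNnEe=8 AaGGnnEE=4 AaGGnnEe=4 AaGgNNEE=8 AaGgNNEe=8 AaGgNnEE=16 AaGgNnEe=16 AaGgnnEE=8 AaGgnnEe=8 AaggNNEE=4 AaggNNEe=4 AaggNnEE=8 AaggNnEe=8 AaggnnEE=4 AaggnnEe=4 aaGGNNEE=4 aaGGNNEe=4 aaGGNnEE=8 aaGGNnEe=8 aaGGnnEE=4 aaGGnnEe=4 aaGgNNEE=8 aaGgNNEe=8 aaGgNnEE=16 aaGgNnEe=16 aaGgnnEE=8 aaGgnnEe=8 aaggNNEE=4 aaggNNEe=4 aaggNnEE=8 aaggNnEe=8 aaggnnEE=4 aaggnnEe=4
AaggnnEe hits 4/256; gcd=4; 4÷4/256÷4 = 1/64

P(AaggnnEe) = 1/64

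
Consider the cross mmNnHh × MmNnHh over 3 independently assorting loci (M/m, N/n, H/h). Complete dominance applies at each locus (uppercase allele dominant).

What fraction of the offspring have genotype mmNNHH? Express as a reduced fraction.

mmNnHh gametes: mNH×2, mNh×2, mnH×2, mnh×2
MmNnHh gametes: MNH×1, MNh×1, MnH×1, Mnh×1, mNH×1, mNh×1, mnH×1, mnh×1
mmNnHh×MmNnHh grid (8·8=64): MmNNHH=2 MmNNHh=4 MmNNhh=2 MmNnHH=4 MmNnHh=8 MmNnhh=4 MmnnHH=2 MmnnHh=4 Mmnnhh=2 mmNNHH=2 mmNNHh=4 mmNNhh=2 mmNnHH=4 mmNnHh=8 mmNnhh=4 mmnnHH=2 mmnnHh=4 mmnnhh=2
mmNNHH hits 2/64; gcd=2; 2÷2/64÷2 = 1/32

P(mmNNHH) = 1/32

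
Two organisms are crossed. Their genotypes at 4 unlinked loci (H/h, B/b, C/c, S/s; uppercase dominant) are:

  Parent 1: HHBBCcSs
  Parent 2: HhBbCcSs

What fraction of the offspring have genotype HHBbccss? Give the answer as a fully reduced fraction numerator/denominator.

P(HHBbccss) = 1/64

HHBBCcSs gametes: HBCS×4, HBCs×4, HBcS×4, HBcs×4
HhBbCcSs gametes: HBCS×1, HBCs×1, HBcS×1, HBcs×1, HbCS×1, HbCs×1, HbcS×1, Hbcs×1, hBCS×1, hBCs×1, hBcS×1, hBcs×1, hbCS×1, hbCs×1, hbcS×1, hbcs×1
HHBBCcSs×HhBbCcSs grid (16·16=256): HHBBCCSS=4 HHBBCCSs=8 HHBBCCss=4 HHBBCcSS=8 HHBBCcSs=16 HHBBCcss=8 HHBBccSS=4 HHBBccSs=8 HHBBccss=4 HHBbCCSS=4 HHBbCCSs=8 HHBbCCss=4 HHBbCcSS=8 HHBbCcSs=16 HHBbCcss=8 HHBbccSS=4 HHBbccSs=8 HHBbccss=4 HhBBCCSS=4 HhBBCCSs=8 HhBBCCss=4 HhBBCcSS=8 HhBBCcSs=16 HhBBCcss=8 HhBBccSS=4 HhBBccSs=8 HhBBccss=4 HhBbCCSS=4 HhBbCCSs=8 HhBbCCss=4 HhBbCcSS=8 HhBbCcSs=16 HhBbCcss=8 HhBbccSS=4 HhBbccSs=8 HhBbccss=4
HHBbccss hits 4/256; gcd=4; 4÷4/256÷4 = 1/64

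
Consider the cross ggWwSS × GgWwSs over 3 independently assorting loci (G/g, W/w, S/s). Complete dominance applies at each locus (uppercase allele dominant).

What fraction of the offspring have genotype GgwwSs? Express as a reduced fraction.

ggWwSS gametes: gWS×4, gwS×4
GgWwSs gametes: GWS×1, GWs×1, GwS×1, Gws×1, gWS×1, gWs×1, gwS×1, gws×1
ggWwSS×GgWwSs grid (8·8=64): GgWWSS=4 GgWWSs=4 GgWwSS=8 GgWwSs=8 GgwwSS=4 GgwwSs=4 ggWWSS=4 ggWWSs=4 ggWwSS=8 ggWwSs=8 ggwwSS=4 ggwwSs=4
GgwwSs hits 4/64; gcd=4; 4÷4/64÷4 = 1/16

P(GgwwSs) = 1/16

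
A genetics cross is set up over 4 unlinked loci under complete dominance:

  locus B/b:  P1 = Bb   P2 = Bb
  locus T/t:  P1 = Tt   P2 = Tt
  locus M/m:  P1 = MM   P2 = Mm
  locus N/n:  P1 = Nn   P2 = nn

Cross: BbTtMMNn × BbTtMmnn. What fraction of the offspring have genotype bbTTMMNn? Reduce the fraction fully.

BbTtMMNn gametes: BTMN×2, BTMn×2, BtMN×2, BtMn×2, bTMN×2, bTMn×2, btMN×2, btMn×2
BbTtMmnn gametes: BTMn×2, BTmn×2, BtMn×2, Btmn×2, bTMn×2, bTmn×2, btMn×2, btmn×2
BbTtMMNn×BbTtMmnn grid (16·16=256): BBTTMMNn=4 BBTTMMnn=4 BBTTMmNn=4 BBTTMmnn=4 BBTtMMNn=8 BBTtMMnn=8 BBTtMmNn=8 BBTtMmnn=8 BBttMMNn=4 BBttMMnn=4 BBttMmNn=4 BBttMmnn=4 BbTTMMNn=8 BbTTMMnn=8 BbTTMmNn=8 BbTTMmnn=8 BbTtMMNn=16 BbTtMMnn=16 BbTtMmNn=16 BbTtMmnn=16 BbttMMNn=8 BbttMMnn=8 BbttMmNn=8 BbttMmnn=8 bbTTMMNn=4 bbTTMMnn=4 bbTTMmNn=4 bbTTMmnn=4 bbTtMMNn=8 bbTtMMnn=8 bbTtMmNn=8 bbTtMmnn=8 bbttMMNn=4 bbttMMnn=4 bbttMmNn=4 bbttMmnn=4
bbTTMMNn hits 4/256; gcd=4; 4÷4/256÷4 = 1/64

P(bbTTMMNn) = 1/64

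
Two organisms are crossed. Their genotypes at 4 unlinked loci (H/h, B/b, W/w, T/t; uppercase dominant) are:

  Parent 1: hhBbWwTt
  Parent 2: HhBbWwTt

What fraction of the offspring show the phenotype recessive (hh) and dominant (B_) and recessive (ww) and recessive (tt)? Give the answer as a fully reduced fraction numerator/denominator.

hhBbWwTt gametes: hBWT×2, hBWt×2, hBwT×2, hBwt×2, hbWT×2, hbWt×2, hbwT×2, hbwt×2
HhBbWwTt gametes: HBWT×1, HBWt×1, HBwT×1, HBwt×1, HbWT×1, HbWt×1, HbwT×1, Hbwt×1, hBWT×1, hBWt×1, hBwT×1, hBwt×1, hbWT×1, hbWt×1, hbwT×1, hbwt×1
hhBbWwTt×HhBbWwTt grid (16·16=256): HhBBWWTT=2 HhBBWWTt=4 HhBBWWtt=2 HhBBWwTT=4 HhBBWwTt=8 HhBBWwtt=4 HhBBwwTT=2 HhBBwwTt=4 HhBBwwtt=2 HhBbWWTT=4 HhBbWWTt=8 HhBbWWtt=4 HhBbWwTT=8 HhBbWwTt=16 HhBbWwtt=8 HhBbwwTT=4 HhBbwwTt=8 HhBbwwtt=4 HhbbWWTT=2 HhbbWWTt=4 HhbbWWtt=2 HhbbWwTT=4 HhbbWwTt=8 HhbbWwtt=4 HhbbwwTT=2 HhbbwwTt=4 Hhbbwwtt=2 hhBBWWTT=2 hhBBWWTt=4 hhBBWWtt=2 hhBBWwTT=4 hhBBWwTt=8 hhBBWwtt=4 hhBBwwTT=2 hhBBwwTt=4 hhBBwwtt=2 hhBbWWTT=4 hhBbWWTt=8 hhBbWWtt=4 hhBbWwTT=8 hhBbWwTt=16 hhBbWwtt=8 hhBbwwTT=4 hhBbwwTt=8 hhBbwwtt=4 hhbbWWTT=2 hhbbWWTt=4 hhbbWWtt=2 hhbbWwTT=4 hhbbWwTt=8 hhbbWwtt=4 hhbbwwTT=2 hhbbwwTt=4 hhbbwwtt=2
hh B_ ww tt hits 6/256; gcd=2; 6÷2/256÷2 = 3/128

P(hh B_ ww tt) = 3/128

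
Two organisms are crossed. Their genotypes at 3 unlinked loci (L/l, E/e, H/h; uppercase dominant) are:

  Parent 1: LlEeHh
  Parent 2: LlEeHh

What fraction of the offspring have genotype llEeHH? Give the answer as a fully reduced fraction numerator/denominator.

P(llEeHH) = 1/32

LlEeHh gametes: LEH×1, LEh×1, LeH×1, Leh×1, lEH×1, lEh×1, leH×1, leh×1
LlEeHh gametes: LEH×1, LEh×1, LeH×1, Leh×1, lEH×1, lEh×1, leH×1, leh×1
LlEeHh×LlEeHh grid (8·8=64): LLEEHH=1 LLEEHh=2 LLEEhh=1 LLEeHH=2 LLEeHh=4 LLEehh=2 LLeeHH=1 LLeeHh=2 LLeehh=1 LlEEHH=2 LlEEHh=4 LlEEhh=2 LlEeHH=4 LlEeHh=8 LlEehh=4 LleeHH=2 LleeHh=4 Lleehh=2 llEEHH=1 llEEHh=2 llEEhh=1 llEeHH=2 llEeHh=4 llEehh=2 lleeHH=1 lleeHh=2 lleehh=1
llEeHH hits 2/64; gcd=2; 2÷2/64÷2 = 1/32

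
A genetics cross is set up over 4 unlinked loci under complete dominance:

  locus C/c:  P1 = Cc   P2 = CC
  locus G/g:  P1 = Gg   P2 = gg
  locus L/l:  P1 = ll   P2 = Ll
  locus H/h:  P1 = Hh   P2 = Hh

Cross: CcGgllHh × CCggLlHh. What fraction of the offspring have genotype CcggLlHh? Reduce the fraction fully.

P(CcggLlHh) = 1/16

CcGgllHh gametes: CGlH×2, CGlh×2, CglH×2, Cglh×2, cGlH×2, cGlh×2, cglH×2, cglh×2
CCggLlHh gametes: CgLH×4, CgLh×4, CglH×4, Cglh×4
CcGgllHh×CCggLlHh grid (16·16=256): CCGgLlHH=8 CCGgLlHh=16 CCGgLlhh=8 CCGgllHH=8 CCGgllHh=16 CCGgllhh=8 CCggLlHH=8 CCggLlHh=16 CCggLlhh=8 CCggllHH=8 CCggllHh=16 CCggllhh=8 CcGgLlHH=8 CcGgLlHh=16 CcGgLlhh=8 CcGgllHH=8 CcGgllHh=16 CcGgllhh=8 CcggLlHH=8 CcggLlHh=16 CcggLlhh=8 CcggllHH=8 CcggllHh=16 Ccggllhh=8
CcggLlHh hits 16/256; gcd=16; 16÷16/256÷16 = 1/16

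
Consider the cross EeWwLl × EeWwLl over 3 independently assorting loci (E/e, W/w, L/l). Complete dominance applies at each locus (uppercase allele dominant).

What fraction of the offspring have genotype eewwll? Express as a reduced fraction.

EeWwLl gametes: EWL×1, EWl×1, EwL×1, Ewl×1, eWL×1, eWl×1, ewL×1, ewl×1
EeWwLl gametes: EWL×1, EWl×1, EwL×1, Ewl×1, eWL×1, eWl×1, ewL×1, ewl×1
EeWwLl×EeWwLl grid (8·8=64): EEWWLL=1 EEWWLl=2 EEWWll=1 EEWwLL=2 EEWwLl=4 EEWwll=2 EEwwLL=1 EEwwLl=2 EEwwll=1 EeWWLL=2 EeWWLl=4 EeWWll=2 EeWwLL=4 EeWwLl=8 EeWwll=4 EewwLL=2 EewwLl=4 Eewwll=2 eeWWLL=1 eeWWLl=2 eeWWll=1 eeWwLL=2 eeWwLl=4 eeWwll=2 eewwLL=1 eewwLl=2 eewwll=1
eewwll hits 1/64; gcd=1; 1÷1/64÷1 = 1/64

P(eewwll) = 1/64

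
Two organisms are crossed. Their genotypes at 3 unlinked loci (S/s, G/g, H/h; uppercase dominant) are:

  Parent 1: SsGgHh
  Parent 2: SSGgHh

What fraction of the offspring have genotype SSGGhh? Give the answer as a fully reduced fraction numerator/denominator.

P(SSGGhh) = 1/32

SsGgHh gametes: SGH×1, SGh×1, SgH×1, Sgh×1, sGH×1, sGh×1, sgH×1, sgh×1
SSGgHh gametes: SGH×2, SGh×2, SgH×2, Sgh×2
SsGgHh×SSGgHh grid (8·8=64): SSGGHH=2 SSGGHh=4 SSGGhh=2 SSGgHH=4 SSGgHh=8 SSGghh=4 SSggHH=2 SSggHh=4 SSgghh=2 SsGGHH=2 SsGGHh=4 SsGGhh=2 SsGgHH=4 SsGgHh=8 SsGghh=4 SsggHH=2 SsggHh=4 Ssgghh=2
SSGGhh hits 2/64; gcd=2; 2÷2/64÷2 = 1/32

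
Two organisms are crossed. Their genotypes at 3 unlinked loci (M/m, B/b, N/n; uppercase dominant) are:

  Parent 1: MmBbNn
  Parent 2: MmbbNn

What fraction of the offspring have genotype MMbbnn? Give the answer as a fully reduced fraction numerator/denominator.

P(MMbbnn) = 1/32

MmBbNn gametes: MBN×1, MBn×1, MbN×1, Mbn×1, mBN×1, mBn×1, mbN×1, mbn×1
MmbbNn gametes: MbN×2, Mbn×2, mbN×2, mbn×2
MmBbNn×MmbbNn grid (8·8=64): MMBbNN=2 MMBbNn=4 MMBbnn=2 MMbbNN=2 MMbbNn=4 MMbbnn=2 MmBbNN=4 MmBbNn=8 MmBbnn=4 MmbbNN=4 MmbbNn=8 Mmbbnn=4 mmBbNN=2 mmBbNn=4 mmBbnn=2 mmbbNN=2 mmbbNn=4 mmbbnn=2
MMbbnn hits 2/64; gcd=2; 2÷2/64÷2 = 1/32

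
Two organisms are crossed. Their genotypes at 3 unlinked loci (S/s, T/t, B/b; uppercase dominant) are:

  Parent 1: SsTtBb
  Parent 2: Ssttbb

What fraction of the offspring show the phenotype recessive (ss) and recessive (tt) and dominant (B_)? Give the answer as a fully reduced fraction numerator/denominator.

P(ss tt B_) = 1/16

SsTtBb gametes: STB×1, STb×1, StB×1, Stb×1, sTB×1, sTb×1, stB×1, stb×1
Ssttbb gametes: Stb×4, stb×4
SsTtBb×Ssttbb grid (8·8=64): SSTtBb=4 SSTtbb=4 SSttBb=4 SSttbb=4 SsTtBb=8 SsTtbb=8 SsttBb=8 Ssttbb=8 ssTtBb=4 ssTtbb=4 ssttBb=4 ssttbb=4
ss tt B_ hits 4/64; gcd=4; 4÷4/64÷4 = 1/16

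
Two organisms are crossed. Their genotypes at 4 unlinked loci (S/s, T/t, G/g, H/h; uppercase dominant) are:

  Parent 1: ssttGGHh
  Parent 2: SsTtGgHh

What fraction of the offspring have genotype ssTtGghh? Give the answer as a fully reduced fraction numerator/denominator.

P(ssTtGghh) = 1/32

ssttGGHh gametes: stGH×8, stGh×8
SsTtGgHh gametes: STGH×1, STGh×1, STgH×1, STgh×1, StGH×1, StGh×1, StgH×1, Stgh×1, sTGH×1, sTGh×1, sTgH×1, sTgh×1, stGH×1, stGh×1, stgH×1, stgh×1
ssttGGHh×SsTtGgHh grid (16·16=256): SsTtGGHH=8 SsTtGGHh=16 SsTtGGhh=8 SsTtGgHH=8 SsTtGgHh=16 SsTtGghh=8 SsttGGHH=8 SsttGGHh=16 SsttGGhh=8 SsttGgHH=8 SsttGgHh=16 SsttGghh=8 ssTtGGHH=8 ssTtGGHh=16 ssTtGGhh=8 ssTtGgHH=8 ssTtGgHh=16 ssTtGghh=8 ssttGGHH=8 ssttGGHh=16 ssttGGhh=8 ssttGgHH=8 ssttGgHh=16 ssttGghh=8
ssTtGghh hits 8/256; gcd=8; 8÷8/256÷8 = 1/32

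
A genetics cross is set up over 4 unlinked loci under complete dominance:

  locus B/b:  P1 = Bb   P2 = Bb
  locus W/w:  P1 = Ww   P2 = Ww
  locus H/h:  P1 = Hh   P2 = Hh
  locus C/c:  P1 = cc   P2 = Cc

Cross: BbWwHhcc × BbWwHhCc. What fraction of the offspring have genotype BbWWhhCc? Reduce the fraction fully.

P(BbWWhhCc) = 1/64

BbWwHhcc gametes: BWHc×2, BWhc×2, BwHc×2, Bwhc×2, bWHc×2, bWhc×2, bwHc×2, bwhc×2
BbWwHhCc gametes: BWHC×1, BWHc×1, BWhC×1, BWhc×1, BwHC×1, BwHc×1, BwhC×1, Bwhc×1, bWHC×1, bWHc×1, bWhC×1, bWhc×1, bwHC×1, bwHc×1, bwhC×1, bwhc×1
BbWwHhcc×BbWwHhCc grid (16·16=256): BBWWHHCc=2 BBWWHHcc=2 BBWWHhCc=4 BBWWHhcc=4 BBWWhhCc=2 BBWWhhcc=2 BBWwHHCc=4 BBWwHHcc=4 BBWwHhCc=8 BBWwHhcc=8 BBWwhhCc=4 BBWwhhcc=4 BBwwHHCc=2 BBwwHHcc=2 BBwwHhCc=4 BBwwHhcc=4 BBwwhhCc=2 BBwwhhcc=2 BbWWHHCc=4 BbWWHHcc=4 BbWWHhCc=8 BbWWHhcc=8 BbWWhhCc=4 BbWWhhcc=4 BbWwHHCc=8 BbWwHHcc=8 BbWwHhCc=16 BbWwHhcc=16 BbWwhhCc=8 BbWwhhcc=8 BbwwHHCc=4 BbwwHHcc=4 BbwwHhCc=8 BbwwHhcc=8 BbwwhhCc=4 Bbwwhhcc=4 bbWWHHCc=2 bbWWHHcc=2 bbWWHhCc=4 bbWWHhcc=4 bbWWhhCc=2 bbWWhhcc=2 bbWwHHCc=4 bbWwHHcc=4 bbWwHhCc=8 bbWwHhcc=8 bbWwhhCc=4 bbWwhhcc=4 bbwwHHCc=2 bbwwHHcc=2 bbwwHhCc=4 bbwwHhcc=4 bbwwhhCc=2 bbwwhhcc=2
BbWWhhCc hits 4/256; gcd=4; 4÷4/256÷4 = 1/64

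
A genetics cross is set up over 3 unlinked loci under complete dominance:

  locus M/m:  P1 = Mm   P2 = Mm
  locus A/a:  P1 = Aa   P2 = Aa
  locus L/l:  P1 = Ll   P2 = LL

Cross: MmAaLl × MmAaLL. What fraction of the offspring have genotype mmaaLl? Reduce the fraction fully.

P(mmaaLl) = 1/32

MmAaLl gametes: MAL×1, MAl×1, MaL×1, Mal×1, mAL×1, mAl×1, maL×1, mal×1
MmAaLL gametes: MAL×2, MaL×2, mAL×2, maL×2
MmAaLl×MmAaLL grid (8·8=64): MMAALL=2 MMAALl=2 MMAaLL=4 MMAaLl=4 MMaaLL=2 MMaaLl=2 MmAALL=4 MmAALl=4 MmAaLL=8 MmAaLl=8 MmaaLL=4 MmaaLl=4 mmAALL=2 mmAALl=2 mmAaLL=4 mmAaLl=4 mmaaLL=2 mmaaLl=2
mmaaLl hits 2/64; gcd=2; 2÷2/64÷2 = 1/32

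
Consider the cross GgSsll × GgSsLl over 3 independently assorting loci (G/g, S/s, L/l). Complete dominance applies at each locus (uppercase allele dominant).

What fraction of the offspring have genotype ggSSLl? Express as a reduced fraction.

P(ggSSLl) = 1/32

GgSsll gametes: GSl×2, Gsl×2, gSl×2, gsl×2
GgSsLl gametes: GSL×1, GSl×1, GsL×1, Gsl×1, gSL×1, gSl×1, gsL×1, gsl×1
GgSsll×GgSsLl grid (8·8=64): GGSSLl=2 GGSSll=2 GGSsLl=4 GGSsll=4 GGssLl=2 GGssll=2 GgSSLl=4 GgSSll=4 GgSsLl=8 GgSsll=8 GgssLl=4 Ggssll=4 ggSSLl=2 ggSSll=2 ggSsLl=4 ggSsll=4 ggssLl=2 ggssll=2
ggSSLl hits 2/64; gcd=2; 2÷2/64÷2 = 1/32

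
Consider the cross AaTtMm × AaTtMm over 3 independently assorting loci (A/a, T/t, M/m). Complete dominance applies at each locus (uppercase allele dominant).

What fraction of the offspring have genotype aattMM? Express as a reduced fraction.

P(aattMM) = 1/64

AaTtMm gametes: ATM×1, ATm×1, AtM×1, Atm×1, aTM×1, aTm×1, atM×1, atm×1
AaTtMm gametes: ATM×1, ATm×1, AtM×1, Atm×1, aTM×1, aTm×1, atM×1, atm×1
AaTtMm×AaTtMm grid (8·8=64): AATTMM=1 AATTMm=2 AATTmm=1 AATtMM=2 AATtMm=4 AATtmm=2 AAttMM=1 AAttMm=2 AAttmm=1 AaTTMM=2 AaTTMm=4 AaTTmm=2 AaTtMM=4 AaTtMm=8 AaTtmm=4 AattMM=2 AattMm=4 Aattmm=2 aaTTMM=1 aaTTMm=2 aaTTmm=1 aaTtMM=2 aaTtMm=4 aaTtmm=2 aattMM=1 aattMm=2 aattmm=1
aattMM hits 1/64; gcd=1; 1÷1/64÷1 = 1/64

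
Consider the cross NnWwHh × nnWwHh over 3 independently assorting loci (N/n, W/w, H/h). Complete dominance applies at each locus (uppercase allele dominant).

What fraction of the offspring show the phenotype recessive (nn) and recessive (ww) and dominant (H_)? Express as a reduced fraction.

P(nn ww H_) = 3/32

NnWwHh gametes: NWH×1, NWh×1, NwH×1, Nwh×1, nWH×1, nWh×1, nwH×1, nwh×1
nnWwHh gametes: nWH×2, nWh×2, nwH×2, nwh×2
NnWwHh×nnWwHh grid (8·8=64): NnWWHH=2 NnWWHh=4 NnWWhh=2 NnWwHH=4 NnWwHh=8 NnWwhh=4 NnwwHH=2 NnwwHh=4 Nnwwhh=2 nnWWHH=2 nnWWHh=4 nnWWhh=2 nnWwHH=4 nnWwHh=8 nnWwhh=4 nnwwHH=2 nnwwHh=4 nnwwhh=2
nn ww H_ hits 6/64; gcd=2; 6÷2/64÷2 = 3/32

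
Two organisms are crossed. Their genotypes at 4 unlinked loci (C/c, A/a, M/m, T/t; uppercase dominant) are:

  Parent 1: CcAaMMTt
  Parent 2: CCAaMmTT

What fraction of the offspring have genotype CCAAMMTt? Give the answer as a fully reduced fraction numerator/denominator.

P(CCAAMMTt) = 1/32

CcAaMMTt gametes: CAMT×2, CAMt×2, CaMT×2, CaMt×2, cAMT×2, cAMt×2, caMT×2, caMt×2
CCAaMmTT gametes: CAMT×4, CAmT×4, CaMT×4, CamT×4
CcAaMMTt×CCAaMmTT grid (16·16=256): CCAAMMTT=8 CCAAMMTt=8 CCAAMmTT=8 CCAAMmTt=8 CCAaMMTT=16 CCAaMMTt=16 CCAaMmTT=16 CCAaMmTt=16 CCaaMMTT=8 CCaaMMTt=8 CCaaMmTT=8 CCaaMmTt=8 CcAAMMTT=8 CcAAMMTt=8 CcAAMmTT=8 CcAAMmTt=8 CcAaMMTT=16 CcAaMMTt=16 CcAaMmTT=16 CcAaMmTt=16 CcaaMMTT=8 CcaaMMTt=8 CcaaMmTT=8 CcaaMmTt=8
CCAAMMTt hits 8/256; gcd=8; 8÷8/256÷8 = 1/32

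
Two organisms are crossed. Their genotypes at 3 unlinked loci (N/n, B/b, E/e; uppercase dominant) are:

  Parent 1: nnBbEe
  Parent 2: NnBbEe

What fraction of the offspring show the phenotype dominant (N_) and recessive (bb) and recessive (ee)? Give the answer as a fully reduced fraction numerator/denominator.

P(N_ bb ee) = 1/32

nnBbEe gametes: nBE×2, nBe×2, nbE×2, nbe×2
NnBbEe gametes: NBE×1, NBe×1, NbE×1, Nbe×1, nBE×1, nBe×1, nbE×1, nbe×1
nnBbEe×NnBbEe grid (8·8=64): NnBBEE=2 NnBBEe=4 NnBBee=2 NnBbEE=4 NnBbEe=8 NnBbee=4 NnbbEE=2 NnbbEe=4 Nnbbee=2 nnBBEE=2 nnBBEe=4 nnBBee=2 nnBbEE=4 nnBbEe=8 nnBbee=4 nnbbEE=2 nnbbEe=4 nnbbee=2
N_ bb ee hits 2/64; gcd=2; 2÷2/64÷2 = 1/32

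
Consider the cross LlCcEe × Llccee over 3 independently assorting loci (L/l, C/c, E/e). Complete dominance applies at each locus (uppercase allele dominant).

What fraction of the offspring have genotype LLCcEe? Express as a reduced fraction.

P(LLCcEe) = 1/16

LlCcEe gametes: LCE×1, LCe×1, LcE×1, Lce×1, lCE×1, lCe×1, lcE×1, lce×1
Llccee gametes: Lce×4, lce×4
LlCcEe×Llccee grid (8·8=64): LLCcEe=4 LLCcee=4 LLccEe=4 LLccee=4 LlCcEe=8 LlCcee=8 LlccEe=8 Llccee=8 llCcEe=4 llCcee=4 llccEe=4 llccee=4
LLCcEe hits 4/64; gcd=4; 4÷4/64÷4 = 1/16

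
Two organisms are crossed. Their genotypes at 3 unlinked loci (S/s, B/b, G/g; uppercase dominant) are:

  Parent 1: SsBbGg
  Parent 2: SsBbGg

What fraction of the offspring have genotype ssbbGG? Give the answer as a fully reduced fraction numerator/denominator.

SsBbGg gametes: SBG×1, SBg×1, SbG×1, Sbg×1, sBG×1, sBg×1, sbG×1, sbg×1
SsBbGg gametes: SBG×1, SBg×1, SbG×1, Sbg×1, sBG×1, sBg×1, sbG×1, sbg×1
SsBbGg×SsBbGg grid (8·8=64): SSBBGG=1 SSBBGg=2 SSBBgg=1 SSBbGG=2 SSBbGg=4 SSBbgg=2 SSbbGG=1 SSbbGg=2 SSbbgg=1 SsBBGG=2 SsBBGg=4 SsBBgg=2 SsBbGG=4 SsBbGg=8 SsBbgg=4 SsbbGG=2 SsbbGg=4 Ssbbgg=2 ssBBGG=1 ssBBGg=2 ssBBgg=1 ssBbGG=2 ssBbGg=4 ssBbgg=2 ssbbGG=1 ssbbGg=2 ssbbgg=1
ssbbGG hits 1/64; gcd=1; 1÷1/64÷1 = 1/64

P(ssbbGG) = 1/64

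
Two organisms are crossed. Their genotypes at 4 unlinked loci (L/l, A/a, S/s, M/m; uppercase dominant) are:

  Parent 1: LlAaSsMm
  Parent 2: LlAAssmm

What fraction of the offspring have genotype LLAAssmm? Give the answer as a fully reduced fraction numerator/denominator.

LlAaSsMm gametes: LASM×1, LASm×1, LAsM×1, LAsm×1, LaSM×1, LaSm×1, LasM×1, Lasm×1, lASM×1, lASm×1, lAsM×1, lAsm×1, laSM×1, laSm×1, lasM×1, lasm×1
LlAAssmm gametes: LAsm×8, lAsm×8
LlAaSsMm×LlAAssmm grid (16·16=256): LLAASsMm=8 LLAASsmm=8 LLAAssMm=8 LLAAssmm=8 LLAaSsMm=8 LLAaSsmm=8 LLAassMm=8 LLAassmm=8 LlAASsMm=16 LlAASsmm=16 LlAAssMm=16 LlAAssmm=16 LlAaSsMm=16 LlAaSsmm=16 LlAassMm=16 LlAassmm=16 llAASsMm=8 llAASsmm=8 llAAssMm=8 llAAssmm=8 llAaSsMm=8 llAaSsmm=8 llAassMm=8 llAassmm=8
LLAAssmm hits 8/256; gcd=8; 8÷8/256÷8 = 1/32

P(LLAAssmm) = 1/32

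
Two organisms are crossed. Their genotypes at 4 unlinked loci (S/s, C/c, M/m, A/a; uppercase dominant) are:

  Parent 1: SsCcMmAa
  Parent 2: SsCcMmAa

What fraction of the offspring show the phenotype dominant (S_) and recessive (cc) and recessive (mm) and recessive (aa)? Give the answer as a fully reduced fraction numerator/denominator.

SsCcMmAa gametes: SCMA×1, SCMa×1, SCmA×1, SCma×1, ScMA×1, ScMa×1, ScmA×1, Scma×1, sCMA×1, sCMa×1, sCmA×1, sCma×1, scMA×1, scMa×1, scmA×1, scma×1
SsCcMmAa gametes: SCMA×1, SCMa×1, SCmA×1, SCma×1, ScMA×1, ScMa×1, ScmA×1, Scma×1, sCMA×1, sCMa×1, sCmA×1, sCma×1, scMA×1, scMa×1, scmA×1, scma×1
SsCcMmAa×SsCcMmAa grid (16·16=256): SSCCMMAA=1 SSCCMMAa=2 SSCCMMaa=1 SSCCMmAA=2 SSCCMmAa=4 SSCCMmaa=2 SSCCmmAA=1 SSCCmmAa=2 SSCCmmaa=1 SSCcMMAA=2 SSCcMMAa=4 SSCcMMaa=2 SSCcMmAA=4 SSCcMmAa=8 SSCcMmaa=4 SSCcmmAA=2 SSCcmmAa=4 SSCcmmaa=2 SSccMMAA=1 SSccMMAa=2 SSccMMaa=1 SSccMmAA=2 SSccMmAa=4 SSccMmaa=2 SSccmmAA=1 SSccmmAa=2 SSccmmaa=1 SsCCMMAA=2 SsCCMMAa=4 SsCCMMaa=2 SsCCMmAA=4 SsCCMmAa=8 SsCCMmaa=4 SsCCmmAA=2 SsCCmmAa=4 SsCCmmaa=2 SsCcMMAA=4 SsCcMMAa=8 SsCcMMaa=4 SsCcMmAA=8 SsCcMmAa=16 SsCcMmaa=8 SsCcmmAA=4 SsCcmmAa=8 SsCcmmaa=4 SsccMMAA=2 SsccMMAa=4 SsccMMaa=2 SsccMmAA=4 SsccMmAa=8 SsccMmaa=4 SsccmmAA=2 SsccmmAa=4 Ssccmmaa=2 ssCCMMAA=1 ssCCMMAa=2 ssCCMMaa=1 ssCCMmAA=2 ssCCMmAa=4 ssCCMmaa=2 ssCCmmAA=1 ssCCmmAa=2 ssCCmmaa=1 ssCcMMAA=2 ssCcMMAa=4 ssCcMMaa=2 ssCcMmAA=4 ssCcMmAa=8 ssCcMmaa=4 ssCcmmAA=2 ssCcmmAa=4 ssCcmmaa=2 ssccMMAA=1 ssccMMAa=2 ssccMMaa=1 ssccMmAA=2 ssccMmAa=4 ssccMmaa=2 ssccmmAA=1 ssccmmAa=2 ssccmmaa=1
S_ cc mm aa hits 3/256; gcd=1; 3÷1/256÷1 = 3/256

P(S_ cc mm aa) = 3/256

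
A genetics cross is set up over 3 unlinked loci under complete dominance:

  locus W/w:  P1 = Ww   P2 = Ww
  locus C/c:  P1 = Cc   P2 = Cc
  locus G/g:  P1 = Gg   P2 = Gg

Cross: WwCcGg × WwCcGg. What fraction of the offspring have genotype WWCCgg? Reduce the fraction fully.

P(WWCCgg) = 1/64

WwCcGg gametes: WCG×1, WCg×1, WcG×1, Wcg×1, wCG×1, wCg×1, wcG×1, wcg×1
WwCcGg gametes: WCG×1, WCg×1, WcG×1, Wcg×1, wCG×1, wCg×1, wcG×1, wcg×1
WwCcGg×WwCcGg grid (8·8=64): WWCCGG=1 WWCCGg=2 WWCCgg=1 WWCcGG=2 WWCcGg=4 WWCcgg=2 WWccGG=1 WWccGg=2 WWccgg=1 WwCCGG=2 WwCCGg=4 WwCCgg=2 WwCcGG=4 WwCcGg=8 WwCcgg=4 WwccGG=2 WwccGg=4 Wwccgg=2 wwCCGG=1 wwCCGg=2 wwCCgg=1 wwCcGG=2 wwCcGg=4 wwCcgg=2 wwccGG=1 wwccGg=2 wwccgg=1
WWCCgg hits 1/64; gcd=1; 1÷1/64÷1 = 1/64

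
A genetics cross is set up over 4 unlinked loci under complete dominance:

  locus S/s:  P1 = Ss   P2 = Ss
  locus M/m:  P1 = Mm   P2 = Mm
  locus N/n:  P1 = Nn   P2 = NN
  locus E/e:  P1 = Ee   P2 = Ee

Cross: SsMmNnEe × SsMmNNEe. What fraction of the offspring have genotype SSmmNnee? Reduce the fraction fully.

P(SSmmNnee) = 1/128

SsMmNnEe gametes: SMNE×1, SMNe×1, SMnE×1, SMne×1, SmNE×1, SmNe×1, SmnE×1, Smne×1, sMNE×1, sMNe×1, sMnE×1, sMne×1, smNE×1, smNe×1, smnE×1, smne×1
SsMmNNEe gametes: SMNE×2, SMNe×2, SmNE×2, SmNe×2, sMNE×2, sMNe×2, smNE×2, smNe×2
SsMmNnEe×SsMmNNEe grid (16·16=256): SSMMNNEE=2 SSMMNNEe=4 SSMMNNee=2 SSMMNnEE=2 SSMMNnEe=4 SSMMNnee=2 SSMmNNEE=4 SSMmNNEe=8 SSMmNNee=4 SSMmNnEE=4 SSMmNnEe=8 SSMmNnee=4 SSmmNNEE=2 SSmmNNEe=4 SSmmNNee=2 SSmmNnEE=2 SSmmNnEe=4 SSmmNnee=2 SsMMNNEE=4 SsMMNNEe=8 SsMMNNee=4 SsMMNnEE=4 SsMMNnEe=8 SsMMNnee=4 SsMmNNEE=8 SsMmNNEe=16 SsMmNNee=8 SsMmNnEE=8 SsMmNnEe=16 SsMmNnee=8 SsmmNNEE=4 SsmmNNEe=8 SsmmNNee=4 SsmmNnEE=4 SsmmNnEe=8 SsmmNnee=4 ssMMNNEE=2 ssMMNNEe=4 ssMMNNee=2 ssMMNnEE=2 ssMMNnEe=4 ssMMNnee=2 ssMmNNEE=4 ssMmNNEe=8 ssMmNNee=4 ssMmNnEE=4 ssMmNnEe=8 ssMmNnee=4 ssmmNNEE=2 ssmmNNEe=4 ssmmNNee=2 ssmmNnEE=2 ssmmNnEe=4 ssmmNnee=2
SSmmNnee hits 2/256; gcd=2; 2÷2/256÷2 = 1/128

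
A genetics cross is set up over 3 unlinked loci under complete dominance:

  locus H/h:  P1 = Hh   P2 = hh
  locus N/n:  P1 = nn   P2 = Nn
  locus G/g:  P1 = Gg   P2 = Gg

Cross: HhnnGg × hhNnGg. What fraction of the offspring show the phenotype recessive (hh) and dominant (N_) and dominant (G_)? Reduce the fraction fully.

P(hh N_ G_) = 3/16

HhnnGg gametes: HnG×2, Hng×2, hnG×2, hng×2
hhNnGg gametes: hNG×2, hNg×2, hnG×2, hng×2
HhnnGg×hhNnGg grid (8·8=64): HhNnGG=4 HhNnGg=8 HhNngg=4 HhnnGG=4 HhnnGg=8 Hhnngg=4 hhNnGG=4 hhNnGg=8 hhNngg=4 hhnnGG=4 hhnnGg=8 hhnngg=4
hh N_ G_ hits 12/64; gcd=4; 12÷4/64÷4 = 3/16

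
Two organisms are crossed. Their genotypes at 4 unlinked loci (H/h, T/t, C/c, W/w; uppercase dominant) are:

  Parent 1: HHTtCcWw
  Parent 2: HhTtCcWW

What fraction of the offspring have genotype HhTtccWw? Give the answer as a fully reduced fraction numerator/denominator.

P(HhTtccWw) = 1/32

HHTtCcWw gametes: HTCW×2, HTCw×2, HTcW×2, HTcw×2, HtCW×2, HtCw×2, HtcW×2, Htcw×2
HhTtCcWW gametes: HTCW×2, HTcW×2, HtCW×2, HtcW×2, hTCW×2, hTcW×2, htCW×2, htcW×2
HHTtCcWw×HhTtCcWW grid (16·16=256): HHTTCCWW=4 HHTTCCWw=4 HHTTCcWW=8 HHTTCcWw=8 HHTTccWW=4 HHTTccWw=4 HHTtCCWW=8 HHTtCCWw=8 HHTtCcWW=16 HHTtCcWw=16 HHTtccWW=8 HHTtccWw=8 HHttCCWW=4 HHttCCWw=4 HHttCcWW=8 HHttCcWw=8 HHttccWW=4 HHttccWw=4 HhTTCCWW=4 HhTTCCWw=4 HhTTCcWW=8 HhTTCcWw=8 HhTTccWW=4 HhTTccWw=4 HhTtCCWW=8 HhTtCCWw=8 HhTtCcWW=16 HhTtCcWw=16 HhTtccWW=8 HhTtccWw=8 HhttCCWW=4 HhttCCWw=4 HhttCcWW=8 HhttCcWw=8 HhttccWW=4 HhttccWw=4
HhTtccWw hits 8/256; gcd=8; 8÷8/256÷8 = 1/32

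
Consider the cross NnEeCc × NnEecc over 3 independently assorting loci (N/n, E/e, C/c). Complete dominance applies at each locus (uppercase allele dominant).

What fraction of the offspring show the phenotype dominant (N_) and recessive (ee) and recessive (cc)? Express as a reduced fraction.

NnEeCc gametes: NEC×1, NEc×1, NeC×1, Nec×1, nEC×1, nEc×1, neC×1, nec×1
NnEecc gametes: NEc×2, Nec×2, nEc×2, nec×2
NnEeCc×NnEecc grid (8·8=64): NNEECc=2 NNEEcc=2 NNEeCc=4 NNEecc=4 NNeeCc=2 NNeecc=2 NnEECc=4 NnEEcc=4 NnEeCc=8 NnEecc=8 NneeCc=4 Nneecc=4 nnEECc=2 nnEEcc=2 nnEeCc=4 nnEecc=4 nneeCc=2 nneecc=2
N_ ee cc hits 6/64; gcd=2; 6÷2/64÷2 = 3/32

P(N_ ee cc) = 3/32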